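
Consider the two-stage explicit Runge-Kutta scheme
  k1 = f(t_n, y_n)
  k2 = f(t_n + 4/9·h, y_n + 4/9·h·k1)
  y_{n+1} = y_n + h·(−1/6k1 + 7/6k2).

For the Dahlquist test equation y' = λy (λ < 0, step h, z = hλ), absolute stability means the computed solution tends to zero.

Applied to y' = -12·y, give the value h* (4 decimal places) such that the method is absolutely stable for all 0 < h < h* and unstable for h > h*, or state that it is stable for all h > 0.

Test eqn y'=λy, z=hλ:
  k1=λy_n ⇒ h·k1=z·y_n;  k2=λ(1+4/9z)y_n ⇒ h·k2=z(1+4/9z)y_n
  y_{n+1}/y_n = 1 − 1/6z + 7/6z(1+4/9z) = 1 + z + 14/27z²
  so R(z) = 1 + z + 14/27z².

Need |R(x)|<1, x<0.
x=-0.57: |R|=0.5985
R=1: x+14/27x²=0 ⇒ x=−27/14=-1.9286; min R=1−1/(4·14/27)=0.5179>−1
Confirm numerically:
  x=-1.209: |R|=0.54891 <1
  x=-1.194: |R|=0.54522 <1
  x=-1.004: |R|=0.51867 <1
  x=-0.881: |R|=0.52145 <1
  x=-2.489: |R|=1.72328 >1
  x=-2.390: |R|=1.57183 >1
  x=-2.348: |R|=1.51065 >1
Interval (-1.9286, 0).

(-1.9286,0); λ=-12 ⇒ h* = (27/14)/12 = 0.1607.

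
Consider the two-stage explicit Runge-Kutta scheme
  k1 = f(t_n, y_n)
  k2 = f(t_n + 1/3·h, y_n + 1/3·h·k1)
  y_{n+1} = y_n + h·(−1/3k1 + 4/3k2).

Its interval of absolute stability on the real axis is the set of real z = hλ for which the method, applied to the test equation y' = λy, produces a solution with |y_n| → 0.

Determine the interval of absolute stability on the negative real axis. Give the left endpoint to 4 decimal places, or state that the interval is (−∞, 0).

On y'=λy, z=hλ:
  k1=λy_n ⇒ h·k1=z·y_n;  k2=λ(1+1/3z)y_n ⇒ h·k2=z(1+1/3z)y_n
  y_{n+1}/y_n = 1 − 1/3z + 4/3z(1+1/3z) = 1 + z + 4/9z²
  Hence R(z) = 1 + z + 4/9z².

Need |R(x)|<1, x<0.
x=-1.05: |R|=0.4400
R=1: x+4/9x²=0 ⇒ x=−9/4=-2.2500; min R=1−1/(4·4/9)=0.4375>−1
Confirm numerically:
  x=-2.183: |R|=0.93500 <1
  x=-1.738: |R|=0.60451 <1
  x=-0.990: |R|=0.44560 <1
  x=-2.793: |R|=1.67404 >1
  x=-2.487: |R|=1.26196 >1
So |R|<1 on (-2.2500, 0).

(-2.2500, 0).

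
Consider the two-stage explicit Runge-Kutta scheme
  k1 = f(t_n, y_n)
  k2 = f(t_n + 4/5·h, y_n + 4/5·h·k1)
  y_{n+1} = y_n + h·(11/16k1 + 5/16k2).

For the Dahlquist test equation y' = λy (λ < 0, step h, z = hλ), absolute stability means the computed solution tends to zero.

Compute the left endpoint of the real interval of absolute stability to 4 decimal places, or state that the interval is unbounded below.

left endpoint -4.0000.

On y'=λy, z=hλ:
  k1=λy_n ⇒ h·k1=z·y_n;  k2=λ(1+4/5z)y_n ⇒ h·k2=z(1+4/5z)y_n
  y_{n+1}/y_n = 1 + 11/16z + 5/16z(1+4/5z) = 1 + z + 1/4z²
  ⇒ R(z) = 1 + z + 1/4z².

Boundary: |R(x)|=1, x<0.
x=-0.82: |R|=0.3481
R=1: x+1/4x²=0 ⇒ x=−4=-4.0000; min R=1−1/(4·1/4)=0.0000>−1
Confirm numerically:
  x=-3.840: |R|=0.84640 <1
  x=-3.110: |R|=0.30802 <1
  x=-2.243: |R|=0.01476 <1
  x=-4.463: |R|=1.51659 >1
  x=-4.294: |R|=1.31561 >1
  x=-4.121: |R|=1.12466 >1
Stable set (-4.0000, 0).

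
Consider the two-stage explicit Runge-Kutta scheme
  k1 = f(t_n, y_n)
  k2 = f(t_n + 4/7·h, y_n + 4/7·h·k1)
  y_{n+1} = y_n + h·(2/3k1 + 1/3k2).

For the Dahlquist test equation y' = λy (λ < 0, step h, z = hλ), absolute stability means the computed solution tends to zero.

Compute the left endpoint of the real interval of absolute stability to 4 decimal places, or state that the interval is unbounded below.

On y'=λy, z=hλ:
  k1=λy_n ⇒ h·k1=z·y_n;  k2=λ(1+4/7z)y_n ⇒ h·k2=z(1+4/7z)y_n
  y_{n+1}/y_n = 1 + 2/3z + 1/3z(1+4/7z) = 1 + z + 4/21z²
  Hence R(z) = 1 + z + 4/21z².

Find x<0 with |R(x)|<1.
x=-1.48: |R|=0.0628
R=1: x+4/21x²=0 ⇒ x=−21/4=-5.2500; min R=1−1/(4·4/21)=-0.3125>−1
Confirm numerically:
  x=-4.739: |R|=0.53874 <1
  x=-4.650: |R|=0.46857 <1
  x=-3.889: |R|=0.00818 <1
  x=-3.580: |R|=0.13878 <1
  x=-5.508: |R|=1.27068 >1
  x=-5.334: |R|=1.08534 >1
So |R|<1 on (-5.2500, 0).

z* = -5.2500.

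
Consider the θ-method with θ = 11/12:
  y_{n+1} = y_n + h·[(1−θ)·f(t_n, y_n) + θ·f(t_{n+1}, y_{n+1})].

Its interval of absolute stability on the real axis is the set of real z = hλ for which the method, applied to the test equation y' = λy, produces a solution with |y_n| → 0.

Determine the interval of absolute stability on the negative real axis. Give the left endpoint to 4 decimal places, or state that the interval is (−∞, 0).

interval (−∞, 0).

Test eqn y'=λy, z=hλ:
  y_{n+1} = y_n + z·[1/12·y_n + 11/12·y_{n+1}] ⇒ (1 − 11/12z)y_{n+1} = (1 + 1/12z)y_n
  so R(z) = (1 + 1/12z)/(1 − 11/12z).

Boundary: |R(x)|=1, x<0.
x=-0.69: |R|=0.5773
x=-2: |R|=0.2941
x=-10: |R|=0.0164
x=-100: |R|=0.0791
θ=11/12≥1/2 ⇒ |1+1/12x|<|1−11/12x| ∀x<0 ⇒ unbounded interval.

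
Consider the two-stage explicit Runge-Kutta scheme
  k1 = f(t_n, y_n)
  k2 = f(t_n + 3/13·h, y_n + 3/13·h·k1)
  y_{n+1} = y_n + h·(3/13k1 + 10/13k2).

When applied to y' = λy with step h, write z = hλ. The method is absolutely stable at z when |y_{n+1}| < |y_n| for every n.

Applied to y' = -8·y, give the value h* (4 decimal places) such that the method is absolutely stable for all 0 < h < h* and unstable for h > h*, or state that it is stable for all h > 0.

(-5.6333,0); λ=-8 ⇒ h* = (169/30)/8 = 0.7042.

With y'=λy (z=hλ):
  k1=λy_n ⇒ h·k1=z·y_n;  k2=λ(1+3/13z)y_n ⇒ h·k2=z(1+3/13z)y_n
  y_{n+1}/y_n = 1 + 3/13z + 10/13z(1+3/13z) = 1 + z + 30/169z²
  R(z) = 1 + z + 30/169z².

Solve |R(x)|<1 on ℝ⁻.
x=-0.48: |R|=0.5609
R=1: x+30/169x²=0 ⇒ x=−169/30=-5.6333; min R=1−1/(4·30/169)=-0.4083>−1
Confirm numerically:
  x=-4.549: |R|=0.12438 <1
  x=-3.707: |R|=0.26762 <1
  x=-3.396: |R|=0.34875 <1
  x=-6.064: |R|=1.46359 >1
  x=-6.054: |R|=1.45208 >1
  x=-5.936: |R|=1.31893 >1
Interval (-5.6333, 0).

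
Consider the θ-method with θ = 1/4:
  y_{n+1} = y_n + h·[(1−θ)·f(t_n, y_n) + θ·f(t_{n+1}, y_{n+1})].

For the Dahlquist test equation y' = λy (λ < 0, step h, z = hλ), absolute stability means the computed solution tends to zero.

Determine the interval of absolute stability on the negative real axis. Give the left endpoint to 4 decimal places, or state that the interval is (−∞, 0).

z∈(-4.0000,0).

Test eqn y'=λy, z=hλ:
  y_{n+1} = y_n + z·[3/4·y_n + 1/4·y_{n+1}] ⇒ (1 − 1/4z)y_{n+1} = (1 + 3/4z)y_n
  ⇒ R(z) = (1 + 3/4z)/(1 − 1/4z).

Find x<0 with |R(x)|<1.
x=-1.76: |R|=0.2222
R=−1: 1+3/4x = −1+1/4x ⇒ -1/2x=2 ⇒ x=2/(-1/2)=-4.0000
Confirm numerically:
  x=-3.455: |R|=0.85379 <1
  x=-3.237: |R|=0.78914 <1
  x=-2.519: |R|=0.54564 <1
  x=-4.589: |R|=1.13715 >1
  x=-4.542: |R|=1.12690 >1
Stable set (-4.0000, 0).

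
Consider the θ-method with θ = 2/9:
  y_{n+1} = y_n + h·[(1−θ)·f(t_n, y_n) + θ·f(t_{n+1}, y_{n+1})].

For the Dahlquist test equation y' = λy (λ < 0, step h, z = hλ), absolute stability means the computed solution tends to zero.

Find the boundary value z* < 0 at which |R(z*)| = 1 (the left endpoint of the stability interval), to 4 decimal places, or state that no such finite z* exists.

z* = -3.6000.

Set f=λy, z=hλ:
  y_{n+1} = y_n + z·[7/9·y_n + 2/9·y_{n+1}] ⇒ (1 − 2/9z)y_{n+1} = (1 + 7/9z)y_n
  Hence R(z) = (1 + 7/9z)/(1 − 2/9z).

Find x<0 with |R(x)|<1.
x=-1.78: |R|=0.2755
R=−1: 1+7/9x = −1+2/9x ⇒ -5/9x=2 ⇒ x=2/(-5/9)=-3.6000
Confirm numerically:
  x=-3.271: |R|=0.89416 <1
  x=-2.641: |R|=0.66426 <1
  x=-2.511: |R|=0.61168 <1
  x=-3.894: |R|=1.08756 >1
  x=-3.662: |R|=1.01899 >1
Stable set (-3.6000, 0).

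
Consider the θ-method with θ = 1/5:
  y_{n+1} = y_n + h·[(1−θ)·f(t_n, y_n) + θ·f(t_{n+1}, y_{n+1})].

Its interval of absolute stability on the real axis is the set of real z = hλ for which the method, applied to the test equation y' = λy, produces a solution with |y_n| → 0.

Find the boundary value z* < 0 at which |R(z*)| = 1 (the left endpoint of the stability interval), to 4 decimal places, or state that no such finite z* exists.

left endpoint -3.3333.

Set f=λy, z=hλ:
  y_{n+1} = y_n + z·[4/5·y_n + 1/5·y_{n+1}] ⇒ (1 − 1/5z)y_{n+1} = (1 + 4/5z)y_n
  so R(z) = (1 + 4/5z)/(1 − 1/5z).

Solve |R(x)|<1 on ℝ⁻.
x=-0.72: |R|=0.3706
R=−1: 1+4/5x = −1+1/5x ⇒ -3/5x=2 ⇒ x=2/(-3/5)=-3.3333
Confirm numerically:
  x=-2.379: |R|=0.61201 <1
  x=-1.888: |R|=0.37050 <1
  x=-1.667: |R|=0.25019 <1
  x=-3.797: |R|=1.15812 >1
  x=-3.729: |R|=1.13598 >1
  x=-3.646: |R|=1.10849 >1
Interval (-3.3333, 0).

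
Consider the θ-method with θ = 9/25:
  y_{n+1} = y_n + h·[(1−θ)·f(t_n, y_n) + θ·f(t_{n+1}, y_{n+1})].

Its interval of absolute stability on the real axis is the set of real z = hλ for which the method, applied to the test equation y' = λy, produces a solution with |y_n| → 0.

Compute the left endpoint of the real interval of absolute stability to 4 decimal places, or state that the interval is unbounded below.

Set f=λy, z=hλ:
  y_{n+1} = y_n + z·[16/25·y_n + 9/25·y_{n+1}] ⇒ (1 − 9/25z)y_{n+1} = (1 + 16/25z)y_n
  R(z) = (1 + 16/25z)/(1 − 9/25z).

Need |R(x)|<1, x<0.
x=-0.97: |R|=0.2811
R=−1: 1+16/25x = −1+9/25x ⇒ -7/25x=2 ⇒ x=2/(-7/25)=-7.1429
Confirm numerically:
  x=-6.923: |R|=0.98237 <1
  x=-6.128: |R|=0.91137 <1
  x=-4.874: |R|=0.76938 <1
  x=-3.457: |R|=0.54020 <1
  x=-7.606: |R|=1.03469 >1
  x=-7.539: |R|=1.02987 >1
  x=-7.400: |R|=1.01965 >1
So |R|<1 on (-7.1429, 0).

left endpoint -7.1429.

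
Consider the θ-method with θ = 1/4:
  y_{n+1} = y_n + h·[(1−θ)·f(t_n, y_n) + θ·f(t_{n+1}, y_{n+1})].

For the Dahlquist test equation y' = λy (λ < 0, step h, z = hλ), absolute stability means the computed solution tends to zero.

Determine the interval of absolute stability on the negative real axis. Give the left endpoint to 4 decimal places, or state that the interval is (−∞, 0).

Test eqn y'=λy, z=hλ:
  y_{n+1} = y_n + z·[3/4·y_n + 1/4·y_{n+1}] ⇒ (1 − 1/4z)y_{n+1} = (1 + 3/4z)y_n
  so R(z) = (1 + 3/4z)/(1 − 1/4z).

Find x<0 with |R(x)|<1.
x=-0.55: |R|=0.5165
R=−1: 1+3/4x = −1+1/4x ⇒ -1/2x=2 ⇒ x=2/(-1/2)=-4.0000
Confirm numerically:
  x=-3.602: |R|=0.89529 <1
  x=-2.715: |R|=0.61727 <1
  x=-2.438: |R|=0.51476 <1
  x=-4.454: |R|=1.10740 >1
  x=-4.410: |R|=1.09750 >1
  x=-4.163: |R|=1.03994 >1
So |R|<1 on (-4.0000, 0).

z∈(-4.0000,0).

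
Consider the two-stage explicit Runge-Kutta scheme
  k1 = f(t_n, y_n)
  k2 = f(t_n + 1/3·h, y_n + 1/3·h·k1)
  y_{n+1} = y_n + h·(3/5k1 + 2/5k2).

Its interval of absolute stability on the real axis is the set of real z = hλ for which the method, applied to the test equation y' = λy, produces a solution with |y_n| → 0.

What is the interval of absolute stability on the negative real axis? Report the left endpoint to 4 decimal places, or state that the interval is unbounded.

On y'=λy, z=hλ:
  k1=λy_n ⇒ h·k1=z·y_n;  k2=λ(1+1/3z)y_n ⇒ h·k2=z(1+1/3z)y_n
  y_{n+1}/y_n = 1 + 3/5z + 2/5z(1+1/3z) = 1 + z + 2/15z²
  ⇒ R(z) = 1 + z + 2/15z².

Need |R(x)|<1, x<0.
x=-0.97: |R|=0.1555
R=1: x+2/15x²=0 ⇒ x=−15/2=-7.5000; min R=1−1/(4·2/15)=-0.8750>−1
Confirm numerically:
  x=-6.150: |R|=0.10700 <1
  x=-5.290: |R|=0.55879 <1
  x=-4.918: |R|=0.69310 <1
  x=-3.917: |R|=0.87128 <1
  x=-8.059: |R|=1.60066 >1
  x=-7.820: |R|=1.33365 >1
  x=-7.691: |R|=1.19586 >1
Interval (-7.5000, 0).

(-7.5000, 0).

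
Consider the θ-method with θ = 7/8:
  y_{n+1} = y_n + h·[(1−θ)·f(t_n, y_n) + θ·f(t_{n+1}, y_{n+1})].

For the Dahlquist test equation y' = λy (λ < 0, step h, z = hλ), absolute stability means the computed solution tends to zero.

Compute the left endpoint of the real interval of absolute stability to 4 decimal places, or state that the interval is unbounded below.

Test eqn y'=λy, z=hλ:
  y_{n+1} = y_n + z·[1/8·y_n + 7/8·y_{n+1}] ⇒ (1 − 7/8z)y_{n+1} = (1 + 1/8z)y_n
  so R(z) = (1 + 1/8z)/(1 − 7/8z).

Solve |R(x)|<1 on ℝ⁻.
x=-0.98: |R|=0.4724
x=-2: |R|=0.2727
x=-10: |R|=0.0256
x=-100: |R|=0.1299
θ=7/8≥1/2 ⇒ |1+1/8x|<|1−7/8x| ∀x<0 ⇒ interval (−∞,0).

unbounded; (−∞, 0).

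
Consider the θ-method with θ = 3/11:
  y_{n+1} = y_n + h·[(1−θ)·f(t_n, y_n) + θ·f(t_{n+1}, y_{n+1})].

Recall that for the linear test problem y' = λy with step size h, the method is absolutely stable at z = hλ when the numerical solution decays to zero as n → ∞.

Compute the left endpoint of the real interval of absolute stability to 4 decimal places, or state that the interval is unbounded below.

left endpoint -4.4000.

Set f=λy, z=hλ:
  y_{n+1} = y_n + z·[8/11·y_n + 3/11·y_{n+1}] ⇒ (1 − 3/11z)y_{n+1} = (1 + 8/11z)y_n
  ⇒ R(z) = (1 + 8/11z)/(1 − 3/11z).

Need |R(x)|<1, x<0.
x=-0.71: |R|=0.4052
R=−1: 1+8/11x = −1+3/11x ⇒ -5/11x=2 ⇒ x=2/(-5/11)=-4.4000
Confirm numerically:
  x=-4.231: |R|=0.96434 <1
  x=-3.727: |R|=0.84829 <1
  x=-3.340: |R|=0.74786 <1
  x=-3.132: |R|=0.68915 <1
  x=-4.654: |R|=1.05088 >1
  x=-4.647: |R|=1.04952 >1
  x=-4.635: |R|=1.04718 >1
So |R|<1 on (-4.4000, 0).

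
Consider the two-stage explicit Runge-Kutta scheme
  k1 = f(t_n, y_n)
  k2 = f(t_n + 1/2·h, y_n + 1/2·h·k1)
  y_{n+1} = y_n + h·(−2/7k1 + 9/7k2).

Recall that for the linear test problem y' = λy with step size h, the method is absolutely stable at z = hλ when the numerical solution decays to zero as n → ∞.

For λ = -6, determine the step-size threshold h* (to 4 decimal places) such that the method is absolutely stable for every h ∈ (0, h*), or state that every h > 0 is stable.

On y'=λy, z=hλ:
  k1=λy_n ⇒ h·k1=z·y_n;  k2=λ(1+1/2z)y_n ⇒ h·k2=z(1+1/2z)y_n
  y_{n+1}/y_n = 1 − 2/7z + 9/7z(1+1/2z) = 1 + z + 9/14z²
  ⇒ R(z) = 1 + z + 9/14z².

Solve |R(x)|<1 on ℝ⁻.
x=-1.16: |R|=0.7050
R=1: x+9/14x²=0 ⇒ x=−14/9=-1.5556; min R=1−1/(4·9/14)=0.6111>−1
Confirm numerically:
  x=-1.516: |R|=0.96145 <1
  x=-1.455: |R|=0.90594 <1
  x=-1.020: |R|=0.64883 <1
  x=-0.837: |R|=0.61337 <1
  x=-2.037: |R|=1.63045 >1
  x=-1.927: |R|=1.46014 >1
  x=-1.896: |R|=1.41495 >1
Stable set (-1.5556, 0).

(-1.5556,0); λ=-6 ⇒ h* = (14/9)/6 = 0.2593.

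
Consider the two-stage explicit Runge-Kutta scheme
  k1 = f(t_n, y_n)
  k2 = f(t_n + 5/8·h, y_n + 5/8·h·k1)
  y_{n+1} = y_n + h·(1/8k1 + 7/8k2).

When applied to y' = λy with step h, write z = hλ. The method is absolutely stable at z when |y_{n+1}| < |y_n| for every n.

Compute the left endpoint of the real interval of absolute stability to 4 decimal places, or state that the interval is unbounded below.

left endpoint -1.8286.

Set f=λy, z=hλ:
  k1=λy_n ⇒ h·k1=z·y_n;  k2=λ(1+5/8z)y_n ⇒ h·k2=z(1+5/8z)y_n
  y_{n+1}/y_n = 1 + 1/8z + 7/8z(1+5/8z) = 1 + z + 35/64z²
  Hence R(z) = 1 + z + 35/64z².

Solve |R(x)|<1 on ℝ⁻.
x=-0.69: |R|=0.5704
R=1: x+35/64x²=0 ⇒ x=−64/35=-1.8286; min R=1−1/(4·35/64)=0.5429>−1
Confirm numerically:
  x=-1.574: |R|=0.78087 <1
  x=-1.446: |R|=0.69747 <1
  x=-1.298: |R|=0.62338 <1
  x=-2.291: |R|=1.57937 >1
  x=-2.058: |R|=1.25821 >1
So |R|<1 on (-1.8286, 0).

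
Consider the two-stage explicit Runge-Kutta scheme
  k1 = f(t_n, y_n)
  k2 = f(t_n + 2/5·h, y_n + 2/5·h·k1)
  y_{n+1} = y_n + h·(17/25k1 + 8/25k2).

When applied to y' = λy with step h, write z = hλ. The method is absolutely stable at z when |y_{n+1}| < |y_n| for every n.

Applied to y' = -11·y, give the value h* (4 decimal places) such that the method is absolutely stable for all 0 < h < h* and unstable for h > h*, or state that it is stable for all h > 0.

With y'=λy (z=hλ):
  k1=λy_n ⇒ h·k1=z·y_n;  k2=λ(1+2/5z)y_n ⇒ h·k2=z(1+2/5z)y_n
  y_{n+1}/y_n = 1 + 17/25z + 8/25z(1+2/5z) = 1 + z + 16/125z²
  so R(z) = 1 + z + 16/125z².

Need |R(x)|<1, x<0.
x=-1.73: |R|=0.3469
R=1: x+16/125x²=0 ⇒ x=−125/16=-7.8125; min R=1−1/(4·16/125)=-0.9531>−1
Confirm numerically:
  x=-5.542: |R|=0.61064 <1
  x=-5.396: |R|=0.66905 <1
  x=-4.263: |R|=0.93683 <1
  x=-3.153: |R|=0.88050 <1
  x=-8.389: |R|=1.61904 >1
  x=-8.374: |R|=1.60186 >1
  x=-8.176: |R|=1.38041 >1
So |R|<1 on (-7.8125, 0).

(-7.8125,0); λ=-11 ⇒ h* = (125/16)/11 = 0.7102.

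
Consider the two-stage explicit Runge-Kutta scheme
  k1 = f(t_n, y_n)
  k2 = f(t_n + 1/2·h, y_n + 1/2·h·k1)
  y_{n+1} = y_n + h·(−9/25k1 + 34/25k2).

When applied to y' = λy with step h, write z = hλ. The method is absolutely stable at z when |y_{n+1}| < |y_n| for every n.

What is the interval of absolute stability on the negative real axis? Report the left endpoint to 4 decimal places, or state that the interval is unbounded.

Test eqn y'=λy, z=hλ:
  k1=λy_n ⇒ h·k1=z·y_n;  k2=λ(1+1/2z)y_n ⇒ h·k2=z(1+1/2z)y_n
  y_{n+1}/y_n = 1 − 9/25z + 34/25z(1+1/2z) = 1 + z + 17/25z²
  Hence R(z) = 1 + z + 17/25z².

Boundary: |R(x)|=1, x<0.
x=-0.62: |R|=0.6414
R=1: x+17/25x²=0 ⇒ x=−25/17=-1.4706; min R=1−1/(4·17/25)=0.6324>−1
Confirm numerically:
  x=-1.398: |R|=0.93099 <1
  x=-1.218: |R|=0.79080 <1
  x=-1.133: |R|=0.73991 <1
  x=-0.942: |R|=0.66141 <1
  x=-2.067: |R|=1.83829 >1
  x=-1.798: |R|=1.40031 >1
  x=-1.491: |R|=1.02070 >1
Stable set (-1.4706, 0).

(-1.4706, 0).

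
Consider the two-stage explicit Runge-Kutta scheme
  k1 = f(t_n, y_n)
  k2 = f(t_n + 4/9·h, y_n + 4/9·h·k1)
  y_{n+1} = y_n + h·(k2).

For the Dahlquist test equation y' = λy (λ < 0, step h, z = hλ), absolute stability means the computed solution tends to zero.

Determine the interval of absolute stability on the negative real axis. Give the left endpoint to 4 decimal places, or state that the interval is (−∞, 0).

Test eqn y'=λy, z=hλ:
  k1=λy_n ⇒ h·k1=z·y_n;  k2=λ(1+4/9z)y_n ⇒ h·k2=z(1+4/9z)y_n
  y_{n+1}/y_n = 1 + z(1+4/9z) = 1 + z + 4/9z²
  Hence R(z) = 1 + z + 4/9z².

Boundary: |R(x)|=1, x<0.
x=-1.67: |R|=0.5695
R=1: x+4/9x²=0 ⇒ x=−9/4=-2.2500; min R=1−1/(4·4/9)=0.4375>−1
Confirm numerically:
  x=-2.130: |R|=0.88640 <1
  x=-1.695: |R|=0.58190 <1
  x=-1.432: |R|=0.47939 <1
  x=-1.370: |R|=0.46418 <1
  x=-2.707: |R|=1.54982 >1
  x=-2.474: |R|=1.24630 >1
  x=-2.341: |R|=1.09468 >1
Interval (-2.2500, 0).

(-2.2500, 0).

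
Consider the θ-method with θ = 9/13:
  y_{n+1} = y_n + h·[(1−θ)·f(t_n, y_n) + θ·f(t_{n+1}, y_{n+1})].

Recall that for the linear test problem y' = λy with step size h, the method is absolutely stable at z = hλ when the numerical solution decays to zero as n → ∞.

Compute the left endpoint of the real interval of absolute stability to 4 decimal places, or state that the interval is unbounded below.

(−∞, 0) — no finite endpoint.

With y'=λy (z=hλ):
  y_{n+1} = y_n + z·[4/13·y_n + 9/13·y_{n+1}] ⇒ (1 − 9/13z)y_{n+1} = (1 + 4/13z)y_n
  ⇒ R(z) = (1 + 4/13z)/(1 − 9/13z).

Boundary: |R(x)|=1, x<0.
x=-1.22: |R|=0.3386
x=-2: |R|=0.1613
x=-10: |R|=0.2621
x=-100: |R|=0.4239
θ=9/13≥1/2 ⇒ |1+4/13x|<|1−9/13x| ∀x<0 ⇒ interval (−∞,0).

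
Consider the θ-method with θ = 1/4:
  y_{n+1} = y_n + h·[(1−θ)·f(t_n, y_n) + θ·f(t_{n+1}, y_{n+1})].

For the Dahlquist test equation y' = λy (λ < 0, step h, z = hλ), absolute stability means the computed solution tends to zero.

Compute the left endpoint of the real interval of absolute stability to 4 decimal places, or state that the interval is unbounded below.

On y'=λy, z=hλ:
  y_{n+1} = y_n + z·[3/4·y_n + 1/4·y_{n+1}] ⇒ (1 − 1/4z)y_{n+1} = (1 + 3/4z)y_n
  so R(z) = (1 + 3/4z)/(1 − 1/4z).

Boundary: |R(x)|=1, x<0.
x=-0.77: |R|=0.3543
R=−1: 1+3/4x = −1+1/4x ⇒ -1/2x=2 ⇒ x=2/(-1/2)=-4.0000
Confirm numerically:
  x=-3.436: |R|=0.84831 <1
  x=-2.854: |R|=0.66560 <1
  x=-2.556: |R|=0.55949 <1
  x=-4.543: |R|=1.12712 >1
  x=-4.539: |R|=1.12624 >1
  x=-4.331: |R|=1.07946 >1
Interval (-4.0000, 0).

z* = -4.0000.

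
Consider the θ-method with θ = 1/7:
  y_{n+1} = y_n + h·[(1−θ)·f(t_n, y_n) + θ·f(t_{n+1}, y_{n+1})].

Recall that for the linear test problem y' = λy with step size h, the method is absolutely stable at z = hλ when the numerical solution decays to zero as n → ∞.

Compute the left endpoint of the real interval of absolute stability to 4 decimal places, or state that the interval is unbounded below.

With y'=λy (z=hλ):
  y_{n+1} = y_n + z·[6/7·y_n + 1/7·y_{n+1}] ⇒ (1 − 1/7z)y_{n+1} = (1 + 6/7z)y_n
  so R(z) = (1 + 6/7z)/(1 − 1/7z).

Need |R(x)|<1, x<0.
x=-1.67: |R|=0.3483
R=−1: 1+6/7x = −1+1/7x ⇒ -5/7x=2 ⇒ x=2/(-5/7)=-2.8000
Confirm numerically:
  x=-2.286: |R|=0.72324 <1
  x=-2.128: |R|=0.63190 <1
  x=-1.788: |R|=0.42421 <1
  x=-1.497: |R|=0.23326 <1
  x=-3.249: |R|=1.21905 >1
  x=-3.135: |R|=1.16527 >1
  x=-3.134: |R|=1.16479 >1
Stable set (-2.8000, 0).

left endpoint -2.8000.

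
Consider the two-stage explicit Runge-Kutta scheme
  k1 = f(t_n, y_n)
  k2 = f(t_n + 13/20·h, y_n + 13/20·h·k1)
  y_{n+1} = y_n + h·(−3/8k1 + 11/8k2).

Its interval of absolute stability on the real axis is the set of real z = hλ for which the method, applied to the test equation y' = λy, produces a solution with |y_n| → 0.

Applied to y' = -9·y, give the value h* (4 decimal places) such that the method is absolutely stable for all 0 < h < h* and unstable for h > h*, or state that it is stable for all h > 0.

On y'=λy, z=hλ:
  k1=λy_n ⇒ h·k1=z·y_n;  k2=λ(1+13/20z)y_n ⇒ h·k2=z(1+13/20z)y_n
  y_{n+1}/y_n = 1 − 3/8z + 11/8z(1+13/20z) = 1 + z + 143/160z²
  ⇒ R(z) = 1 + z + 143/160z².

Need |R(x)|<1, x<0.
x=-1.79: |R|=2.0737
R=1: x+143/160x²=0 ⇒ x=−160/143=-1.1189; min R=1−1/(4·143/160)=0.7203>−1
Confirm numerically:
  x=-1.031: |R|=0.91902 <1
  x=-0.968: |R|=0.86947 <1
  x=-0.588: |R|=0.72101 <1
  x=-0.564: |R|=0.72030 <1
  x=-1.602: |R|=1.69172 >1
  x=-1.532: |R|=1.56565 >1
  x=-1.473: |R|=1.46620 >1
Interval (-1.1189, 0).

(-1.1189,0); λ=-9 ⇒ h* = (160/143)/9 = 0.1243.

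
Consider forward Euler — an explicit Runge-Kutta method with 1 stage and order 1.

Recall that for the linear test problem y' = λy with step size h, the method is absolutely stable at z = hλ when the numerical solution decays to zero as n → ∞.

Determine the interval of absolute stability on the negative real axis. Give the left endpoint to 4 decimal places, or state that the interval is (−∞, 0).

z∈(-2.0000,0).

On y'=λy, z=hλ:
  order 1, 1-stage ⇒ R(z)=1+z
  (e.g. R(-1.64)=-0.64000, |R|=0.64000)

Boundary: |R(x)|=1, x<0.
x=-1.64: |R|=0.6400
|R(-1.83)|=0.8300 |R(-1.5)|=0.5000 |R(-0.9)|=0.1000
Bisect:
  x_lo=-2.4629 |R|=1.4629  x_hi=-0.3485 |R|=0.6515
  mid=-1.40567 |R|=0.40567 →hi
  mid=-1.93427 |R|=0.93427 →hi
  mid=-2.19857 |R|=1.19857 →lo
  mid=-2.06642 |R|=1.06642 →lo
  mid=-2.00034 |R|=1.00034 →lo
  mid=-1.96731 |R|=0.96731 →hi
  mid=-1.98382 |R|=0.98382 →hi
  ...
  [-2.00008,-1.99996] ⇒ x*=-2.0000
Stable set (-2.0000, 0).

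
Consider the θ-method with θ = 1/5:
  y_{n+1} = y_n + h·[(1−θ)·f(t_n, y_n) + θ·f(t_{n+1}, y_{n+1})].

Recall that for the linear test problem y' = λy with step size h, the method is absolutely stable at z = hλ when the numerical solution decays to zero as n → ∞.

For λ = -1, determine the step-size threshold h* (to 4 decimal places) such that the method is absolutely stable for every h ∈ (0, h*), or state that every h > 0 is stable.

On y'=λy, z=hλ:
  y_{n+1} = y_n + z·[4/5·y_n + 1/5·y_{n+1}] ⇒ (1 − 1/5z)y_{n+1} = (1 + 4/5z)y_n
  so R(z) = (1 + 4/5z)/(1 − 1/5z).

Boundary: |R(x)|=1, x<0.
x=-1.62: |R|=0.2236
R=−1: 1+4/5x = −1+1/5x ⇒ -3/5x=2 ⇒ x=2/(-3/5)=-3.3333
Confirm numerically:
  x=-1.890: |R|=0.37155 <1
  x=-1.661: |R|=0.24681 <1
  x=-1.593: |R|=0.20810 <1
  x=-3.899: |R|=1.19070 >1
  x=-3.673: |R|=1.11749 >1
  x=-3.447: |R|=1.04037 >1
Interval (-3.3333, 0).

(-3.3333,0); λ=-1 ⇒ h* = (10/3)/1 = 3.3333.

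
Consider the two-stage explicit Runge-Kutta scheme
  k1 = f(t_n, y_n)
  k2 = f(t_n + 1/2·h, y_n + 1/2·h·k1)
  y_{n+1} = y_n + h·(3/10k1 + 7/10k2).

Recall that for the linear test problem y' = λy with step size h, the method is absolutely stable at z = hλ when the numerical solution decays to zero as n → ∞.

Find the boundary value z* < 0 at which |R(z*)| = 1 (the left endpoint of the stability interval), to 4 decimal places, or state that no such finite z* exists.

left endpoint -2.8571.

Set f=λy, z=hλ:
  k1=λy_n ⇒ h·k1=z·y_n;  k2=λ(1+1/2z)y_n ⇒ h·k2=z(1+1/2z)y_n
  y_{n+1}/y_n = 1 + 3/10z + 7/10z(1+1/2z) = 1 + z + 7/20z²
  ⇒ R(z) = 1 + z + 7/20z².

Need |R(x)|<1, x<0.
x=-1.05: |R|=0.3359
R=1: x+7/20x²=0 ⇒ x=−20/7=-2.8571; min R=1−1/(4·7/20)=0.2857>−1
Confirm numerically:
  x=-2.654: |R|=0.81130 <1
  x=-1.801: |R|=0.33426 <1
  x=-1.262: |R|=0.29543 <1
  x=-3.450: |R|=1.71588 >1
  x=-3.067: |R|=1.22527 >1
So |R|<1 on (-2.8571, 0).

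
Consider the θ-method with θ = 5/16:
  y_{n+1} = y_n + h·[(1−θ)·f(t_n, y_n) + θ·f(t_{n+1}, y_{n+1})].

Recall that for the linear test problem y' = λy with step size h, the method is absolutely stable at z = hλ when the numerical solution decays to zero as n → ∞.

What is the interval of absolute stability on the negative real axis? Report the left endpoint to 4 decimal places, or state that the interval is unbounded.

Set f=λy, z=hλ:
  y_{n+1} = y_n + z·[11/16·y_n + 5/16·y_{n+1}] ⇒ (1 − 5/16z)y_{n+1} = (1 + 11/16z)y_n
  so R(z) = (1 + 11/16z)/(1 − 5/16z).

Find x<0 with |R(x)|<1.
x=-1.39: |R|=0.0309
R=−1: 1+11/16x = −1+5/16x ⇒ -3/8x=2 ⇒ x=2/(-3/8)=-5.3333
Confirm numerically:
  x=-5.161: |R|=0.97527 <1
  x=-3.410: |R|=0.65083 <1
  x=-2.936: |R|=0.53116 <1
  x=-5.857: |R|=1.06938 >1
  x=-5.841: |R|=1.06738 >1
  x=-5.500: |R|=1.02299 >1
Interval (-5.3333, 0).

(-5.3333, 0).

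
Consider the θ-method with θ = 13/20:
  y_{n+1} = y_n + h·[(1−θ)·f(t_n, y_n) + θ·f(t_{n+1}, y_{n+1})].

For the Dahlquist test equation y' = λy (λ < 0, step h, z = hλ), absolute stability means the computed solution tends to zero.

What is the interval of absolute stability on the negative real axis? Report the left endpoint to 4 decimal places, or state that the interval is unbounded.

unbounded; (−∞, 0).

Test eqn y'=λy, z=hλ:
  y_{n+1} = y_n + z·[7/20·y_n + 13/20·y_{n+1}] ⇒ (1 − 13/20z)y_{n+1} = (1 + 7/20z)y_n
  so R(z) = (1 + 7/20z)/(1 − 13/20z).

Boundary: |R(x)|=1, x<0.
x=-1.73: |R|=0.1857
x=-2: |R|=0.1304
x=-10: |R|=0.3333
x=-100: |R|=0.5152
θ=13/20≥1/2 ⇒ |1+7/20x|<|1−13/20x| ∀x<0 ⇒ interval (−∞,0).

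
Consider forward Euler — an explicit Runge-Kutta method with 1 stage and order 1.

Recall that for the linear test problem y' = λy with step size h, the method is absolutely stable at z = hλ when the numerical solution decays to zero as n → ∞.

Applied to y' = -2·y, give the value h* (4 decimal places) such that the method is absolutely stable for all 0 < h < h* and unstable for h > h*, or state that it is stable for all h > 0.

(-2.0000,0); λ=-2 ⇒ h* = 1.0000.

Set f=λy, z=hλ:
  order 1, 1-stage ⇒ R(z)=1+z
  (e.g. R(-1.43)=-0.43000, |R|=0.43000)

Boundary: |R(x)|=1, x<0.
x=-1.43: |R|=0.4300
|R(-1.91)|=0.9100 |R(-1.09)|=0.0900 |R(-0.76)|=0.2400
Bisect:
  x_lo=-2.8771 |R|=1.8771  x_hi=-0.3188 |R|=0.6812
  mid=-1.59795 |R|=0.59795 →hi
  mid=-2.23751 |R|=1.23751 →lo
  mid=-1.91773 |R|=0.91773 →hi
  mid=-2.07762 |R|=1.07762 →lo
  mid=-1.99768 |R|=0.99768 →hi
  mid=-2.03765 |R|=1.03765 →lo
  mid=-2.01766 |R|=1.01766 →lo
  mid=-2.00767 |R|=1.00767 →lo
  ...
  [-2.00002,-1.99986] ⇒ x*=-2.0000
So |R|<1 on (-2.0000, 0).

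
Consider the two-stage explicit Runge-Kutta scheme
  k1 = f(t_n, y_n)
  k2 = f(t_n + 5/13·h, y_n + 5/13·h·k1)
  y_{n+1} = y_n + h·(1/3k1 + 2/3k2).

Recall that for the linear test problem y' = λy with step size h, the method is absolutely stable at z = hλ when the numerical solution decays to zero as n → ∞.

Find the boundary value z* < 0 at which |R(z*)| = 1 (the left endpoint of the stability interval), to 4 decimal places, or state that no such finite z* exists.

With y'=λy (z=hλ):
  k1=λy_n ⇒ h·k1=z·y_n;  k2=λ(1+5/13z)y_n ⇒ h·k2=z(1+5/13z)y_n
  y_{n+1}/y_n = 1 + 1/3z + 2/3z(1+5/13z) = 1 + z + 10/39z²
  ⇒ R(z) = 1 + z + 10/39z².

Find x<0 with |R(x)|<1.
x=-0.79: |R|=0.3700
R=1: x+10/39x²=0 ⇒ x=−39/10=-3.9000; min R=1−1/(4·10/39)=0.0250>−1
Confirm numerically:
  x=-3.613: |R|=0.73412 <1
  x=-3.429: |R|=0.58588 <1
  x=-2.621: |R|=0.14045 <1
  x=-4.405: |R|=1.57039 >1
  x=-4.165: |R|=1.28301 >1
Stable set (-3.9000, 0).

left endpoint -3.9000.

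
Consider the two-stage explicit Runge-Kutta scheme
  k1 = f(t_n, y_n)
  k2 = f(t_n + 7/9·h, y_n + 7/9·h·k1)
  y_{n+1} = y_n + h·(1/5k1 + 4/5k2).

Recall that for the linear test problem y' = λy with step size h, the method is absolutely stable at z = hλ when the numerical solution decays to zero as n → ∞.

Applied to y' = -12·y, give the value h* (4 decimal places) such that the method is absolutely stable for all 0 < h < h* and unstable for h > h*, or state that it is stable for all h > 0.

(-1.6071,0); λ=-12 ⇒ h* = (45/28)/12 = 0.1339.

Test eqn y'=λy, z=hλ:
  k1=λy_n ⇒ h·k1=z·y_n;  k2=λ(1+7/9z)y_n ⇒ h·k2=z(1+7/9z)y_n
  y_{n+1}/y_n = 1 + 1/5z + 4/5z(1+7/9z) = 1 + z + 28/45z²
  ⇒ R(z) = 1 + z + 28/45z².

Boundary: |R(x)|=1, x<0.
x=-0.53: |R|=0.6448
R=1: x+28/45x²=0 ⇒ x=−45/28=-1.6071; min R=1−1/(4·28/45)=0.5982>−1
Confirm numerically:
  x=-0.776: |R|=0.59869 <1
  x=-0.773: |R|=0.59880 <1
  x=-0.667: |R|=0.60982 <1
  x=-1.854: |R|=1.28477 >1
  x=-1.818: |R|=1.23852 >1
Stable set (-1.6071, 0).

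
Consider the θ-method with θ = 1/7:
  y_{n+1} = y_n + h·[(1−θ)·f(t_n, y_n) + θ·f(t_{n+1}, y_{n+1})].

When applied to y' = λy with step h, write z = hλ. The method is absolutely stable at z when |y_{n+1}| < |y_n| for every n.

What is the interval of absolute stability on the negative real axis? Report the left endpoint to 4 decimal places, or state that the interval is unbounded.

Set f=λy, z=hλ:
  y_{n+1} = y_n + z·[6/7·y_n + 1/7·y_{n+1}] ⇒ (1 − 1/7z)y_{n+1} = (1 + 6/7z)y_n
  ⇒ R(z) = (1 + 6/7z)/(1 − 1/7z).

Need |R(x)|<1, x<0.
x=-0.42: |R|=0.6038
R=−1: 1+6/7x = −1+1/7x ⇒ -5/7x=2 ⇒ x=2/(-5/7)=-2.8000
Confirm numerically:
  x=-2.733: |R|=0.96558 <1
  x=-2.394: |R|=0.78390 <1
  x=-2.167: |R|=0.65474 <1
  x=-1.647: |R|=0.33329 <1
  x=-3.055: |R|=1.12680 >1
  x=-2.942: |R|=1.07141 >1
Interval (-2.8000, 0).

(-2.8000, 0).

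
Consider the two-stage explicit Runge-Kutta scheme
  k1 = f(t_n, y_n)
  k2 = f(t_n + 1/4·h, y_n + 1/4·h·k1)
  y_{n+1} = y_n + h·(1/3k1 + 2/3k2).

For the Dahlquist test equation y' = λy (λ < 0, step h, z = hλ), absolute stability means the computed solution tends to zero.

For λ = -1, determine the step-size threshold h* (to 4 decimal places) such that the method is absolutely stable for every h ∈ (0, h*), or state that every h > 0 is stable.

(-6.0000,0); λ=-1 ⇒ h* = (6)/1 = 6.0000.

With y'=λy (z=hλ):
  k1=λy_n ⇒ h·k1=z·y_n;  k2=λ(1+1/4z)y_n ⇒ h·k2=z(1+1/4z)y_n
  y_{n+1}/y_n = 1 + 1/3z + 2/3z(1+1/4z) = 1 + z + 1/6z²
  ⇒ R(z) = 1 + z + 1/6z².

Boundary: |R(x)|=1, x<0.
x=-0.98: |R|=0.1801
R=1: x+1/6x²=0 ⇒ x=−6=-6.0000; min R=1−1/(4·1/6)=-0.5000>−1
Confirm numerically:
  x=-4.091: |R|=0.30162 <1
  x=-3.656: |R|=0.42828 <1
  x=-2.439: |R|=0.44755 <1
  x=-6.558: |R|=1.60989 >1
  x=-6.404: |R|=1.43120 >1
  x=-6.158: |R|=1.16216 >1
Stable set (-6.0000, 0).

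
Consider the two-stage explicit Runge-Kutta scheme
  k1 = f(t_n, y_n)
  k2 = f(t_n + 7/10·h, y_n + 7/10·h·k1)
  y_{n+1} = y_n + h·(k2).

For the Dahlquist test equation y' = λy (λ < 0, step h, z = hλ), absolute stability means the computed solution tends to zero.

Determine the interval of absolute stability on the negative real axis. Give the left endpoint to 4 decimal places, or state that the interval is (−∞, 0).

(-1.4286, 0).

Set f=λy, z=hλ:
  k1=λy_n ⇒ h·k1=z·y_n;  k2=λ(1+7/10z)y_n ⇒ h·k2=z(1+7/10z)y_n
  y_{n+1}/y_n = 1 + z(1+7/10z) = 1 + z + 7/10z²
  R(z) = 1 + z + 7/10z².

Find x<0 with |R(x)|<1.
x=-0.62: |R|=0.6491
R=1: x+7/10x²=0 ⇒ x=−10/7=-1.4286; min R=1−1/(4·7/10)=0.6429>−1
Confirm numerically:
  x=-1.319: |R|=0.89883 <1
  x=-1.199: |R|=0.80732 <1
  x=-1.015: |R|=0.70616 <1
  x=-0.966: |R|=0.68721 <1
  x=-1.658: |R|=1.26627 >1
  x=-1.543: |R|=1.12359 >1
So |R|<1 on (-1.4286, 0).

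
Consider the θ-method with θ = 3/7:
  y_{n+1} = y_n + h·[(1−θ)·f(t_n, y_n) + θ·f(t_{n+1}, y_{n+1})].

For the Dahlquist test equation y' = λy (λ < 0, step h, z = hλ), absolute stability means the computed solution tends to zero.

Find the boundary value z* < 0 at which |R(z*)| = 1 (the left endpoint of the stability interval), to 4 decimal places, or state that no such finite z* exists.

Test eqn y'=λy, z=hλ:
  y_{n+1} = y_n + z·[4/7·y_n + 3/7·y_{n+1}] ⇒ (1 − 3/7z)y_{n+1} = (1 + 4/7z)y_n
  R(z) = (1 + 4/7z)/(1 − 3/7z).

Solve |R(x)|<1 on ℝ⁻.
x=-1.16: |R|=0.2252
R=−1: 1+4/7x = −1+3/7x ⇒ -1/7x=2 ⇒ x=2/(-1/7)=-14.0000
Confirm numerically:
  x=-13.265: |R|=0.98429 <1
  x=-13.137: |R|=0.98141 <1
  x=-7.228: |R|=0.76391 <1
  x=-14.331: |R|=1.00662 >1
  x=-14.253: |R|=1.00508 >1
  x=-14.171: |R|=1.00345 >1
Stable set (-14.0000, 0).

left endpoint -14.0000.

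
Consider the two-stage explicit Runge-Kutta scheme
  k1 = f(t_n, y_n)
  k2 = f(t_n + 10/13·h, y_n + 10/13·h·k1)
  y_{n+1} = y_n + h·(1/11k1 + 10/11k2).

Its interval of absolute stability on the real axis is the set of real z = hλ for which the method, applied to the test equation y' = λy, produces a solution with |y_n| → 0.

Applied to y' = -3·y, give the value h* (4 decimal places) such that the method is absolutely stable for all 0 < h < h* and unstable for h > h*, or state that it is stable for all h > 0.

With y'=λy (z=hλ):
  k1=λy_n ⇒ h·k1=z·y_n;  k2=λ(1+10/13z)y_n ⇒ h·k2=z(1+10/13z)y_n
  y_{n+1}/y_n = 1 + 1/11z + 10/11z(1+10/13z) = 1 + z + 100/143z²
  R(z) = 1 + z + 100/143z².

Find x<0 with |R(x)|<1.
x=-0.8: |R|=0.6476
R=1: x+100/143x²=0 ⇒ x=−143/100=-1.4300; min R=1−1/(4·100/143)=0.6425>−1
Confirm numerically:
  x=-1.365: |R|=0.93795 <1
  x=-1.275: |R|=0.86180 <1
  x=-1.189: |R|=0.79962 <1
  x=-1.053: |R|=0.72239 <1
  x=-1.971: |R|=1.74567 >1
  x=-1.854: |R|=1.54972 >1
Interval (-1.4300, 0).

(-1.4300,0); λ=-3 ⇒ h* = (143/100)/3 = 0.4767.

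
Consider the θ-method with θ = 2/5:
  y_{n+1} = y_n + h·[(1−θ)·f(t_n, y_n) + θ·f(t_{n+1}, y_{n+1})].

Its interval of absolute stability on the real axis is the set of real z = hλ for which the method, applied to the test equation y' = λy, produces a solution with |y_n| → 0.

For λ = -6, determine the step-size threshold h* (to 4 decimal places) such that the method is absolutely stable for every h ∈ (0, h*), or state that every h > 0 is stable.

(-10.0000,0); λ=-6 ⇒ h* = (10)/6 = 1.6667.

Test eqn y'=λy, z=hλ:
  y_{n+1} = y_n + z·[3/5·y_n + 2/5·y_{n+1}] ⇒ (1 − 2/5z)y_{n+1} = (1 + 3/5z)y_n
  R(z) = (1 + 3/5z)/(1 − 2/5z).

Boundary: |R(x)|=1, x<0.
x=-1.24: |R|=0.1711
R=−1: 1+3/5x = −1+2/5x ⇒ -1/5x=2 ⇒ x=2/(-1/5)=-10.0000
Confirm numerically:
  x=-8.878: |R|=0.95069 <1
  x=-6.947: |R|=0.83841 <1
  x=-4.971: |R|=0.66343 <1
  x=-10.431: |R|=1.01667 >1
  x=-10.188: |R|=1.00741 >1
So |R|<1 on (-10.0000, 0).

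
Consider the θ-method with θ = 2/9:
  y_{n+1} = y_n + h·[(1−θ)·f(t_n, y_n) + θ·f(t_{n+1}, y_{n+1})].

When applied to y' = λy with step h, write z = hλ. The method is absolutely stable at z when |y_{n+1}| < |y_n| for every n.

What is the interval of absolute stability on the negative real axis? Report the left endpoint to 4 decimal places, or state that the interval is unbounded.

(-3.6000, 0).

Set f=λy, z=hλ:
  y_{n+1} = y_n + z·[7/9·y_n + 2/9·y_{n+1}] ⇒ (1 − 2/9z)y_{n+1} = (1 + 7/9z)y_n
  R(z) = (1 + 7/9z)/(1 − 2/9z).

Find x<0 with |R(x)|<1.
x=-1.68: |R|=0.2233
R=−1: 1+7/9x = −1+2/9x ⇒ -5/9x=2 ⇒ x=2/(-5/9)=-3.6000
Confirm numerically:
  x=-3.281: |R|=0.89751 <1
  x=-2.777: |R|=0.71726 <1
  x=-2.089: |R|=0.42670 <1
  x=-1.903: |R|=0.33742 <1
  x=-3.997: |R|=1.11681 >1
  x=-3.892: |R|=1.08699 >1
  x=-3.819: |R|=1.06581 >1
So |R|<1 on (-3.6000, 0).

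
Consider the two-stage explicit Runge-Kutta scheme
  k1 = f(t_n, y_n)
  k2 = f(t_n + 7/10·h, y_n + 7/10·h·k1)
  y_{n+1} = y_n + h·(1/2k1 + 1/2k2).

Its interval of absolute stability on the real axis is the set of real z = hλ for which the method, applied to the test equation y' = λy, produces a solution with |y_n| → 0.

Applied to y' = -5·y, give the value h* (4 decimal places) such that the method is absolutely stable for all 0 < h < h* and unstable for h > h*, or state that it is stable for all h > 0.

(-2.8571,0); λ=-5 ⇒ h* = (20/7)/5 = 0.5714.

Test eqn y'=λy, z=hλ:
  k1=λy_n ⇒ h·k1=z·y_n;  k2=λ(1+7/10z)y_n ⇒ h·k2=z(1+7/10z)y_n
  y_{n+1}/y_n = 1 + 1/2z + 1/2z(1+7/10z) = 1 + z + 7/20z²
  R(z) = 1 + z + 7/20z².

Boundary: |R(x)|=1, x<0.
x=-1: |R|=0.3500
R=1: x+7/20x²=0 ⇒ x=−20/7=-2.8571; min R=1−1/(4·7/20)=0.2857>−1
Confirm numerically:
  x=-2.616: |R|=0.77921 <1
  x=-2.380: |R|=0.60254 <1
  x=-2.093: |R|=0.44023 <1
  x=-1.314: |R|=0.29031 <1
  x=-3.123: |R|=1.29060 >1
  x=-3.061: |R|=1.21840 >1
  x=-2.925: |R|=1.06947 >1
Stable set (-2.8571, 0).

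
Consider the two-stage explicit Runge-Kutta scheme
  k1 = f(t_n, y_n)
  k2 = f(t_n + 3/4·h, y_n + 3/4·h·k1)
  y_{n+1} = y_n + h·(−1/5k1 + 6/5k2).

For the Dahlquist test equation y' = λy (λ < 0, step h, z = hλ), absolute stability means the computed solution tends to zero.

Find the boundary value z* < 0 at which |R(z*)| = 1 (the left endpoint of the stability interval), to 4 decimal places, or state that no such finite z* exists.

z* = -1.1111.

On y'=λy, z=hλ:
  k1=λy_n ⇒ h·k1=z·y_n;  k2=λ(1+3/4z)y_n ⇒ h·k2=z(1+3/4z)y_n
  y_{n+1}/y_n = 1 − 1/5z + 6/5z(1+3/4z) = 1 + z + 9/10z²
  R(z) = 1 + z + 9/10z².

Solve |R(x)|<1 on ℝ⁻.
x=-0.88: |R|=0.8170
R=1: x+9/10x²=0 ⇒ x=−10/9=-1.1111; min R=1−1/(4·9/10)=0.7222>−1
Confirm numerically:
  x=-0.837: |R|=0.79351 <1
  x=-0.813: |R|=0.78187 <1
  x=-0.760: |R|=0.75984 <1
  x=-0.466: |R|=0.72944 <1
  x=-1.274: |R|=1.18677 >1
  x=-1.188: |R|=1.08221 >1
Interval (-1.1111, 0).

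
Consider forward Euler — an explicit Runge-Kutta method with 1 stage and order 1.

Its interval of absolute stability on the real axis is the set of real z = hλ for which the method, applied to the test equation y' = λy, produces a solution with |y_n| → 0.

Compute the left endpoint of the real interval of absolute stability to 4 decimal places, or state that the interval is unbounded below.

left endpoint -2.0000.

With y'=λy (z=hλ):
  order 1, 1-stage ⇒ R(z)=1+z
  (e.g. R(-0.77)=0.23000, |R|=0.23000)

Solve |R(x)|<1 on ℝ⁻.
x=-0.77: |R|=0.2300
|R(-2.02)|=1.0200 |R(-1.42)|=0.4200 |R(-0.9)|=0.1000
Bisect:
  x_lo=-2.4262 |R|=1.4262  x_hi=-0.3147 |R|=0.6853
  mid=-1.37043 |R|=0.37043 →hi
  mid=-1.89831 |R|=0.89831 →hi
  mid=-2.16226 |R|=1.16226 →lo
  mid=-2.03028 |R|=1.03028 →lo
  mid=-1.96430 |R|=0.96430 →hi
  mid=-1.99729 |R|=0.99729 →hi
  mid=-2.01379 |R|=1.01379 →lo
  mid=-2.00554 |R|=1.00554 →lo
  ...
  [-2.00013,-2.00000] ⇒ x*=-2.0000
Stable set (-2.0000, 0).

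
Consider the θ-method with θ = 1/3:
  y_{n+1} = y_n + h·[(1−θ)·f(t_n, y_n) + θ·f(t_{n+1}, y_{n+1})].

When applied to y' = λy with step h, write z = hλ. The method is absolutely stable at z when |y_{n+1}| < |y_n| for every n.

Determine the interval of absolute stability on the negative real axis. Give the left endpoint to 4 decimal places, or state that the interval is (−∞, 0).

(-6.0000, 0).

On y'=λy, z=hλ:
  y_{n+1} = y_n + z·[2/3·y_n + 1/3·y_{n+1}] ⇒ (1 − 1/3z)y_{n+1} = (1 + 2/3z)y_n
  ⇒ R(z) = (1 + 2/3z)/(1 − 1/3z).

Find x<0 with |R(x)|<1.
x=-1.01: |R|=0.2444
R=−1: 1+2/3x = −1+1/3x ⇒ -1/3x=2 ⇒ x=2/(-1/3)=-6.0000
Confirm numerically:
  x=-5.932: |R|=0.99239 <1
  x=-5.882: |R|=0.98671 <1
  x=-3.433: |R|=0.60096 <1
  x=-2.889: |R|=0.47173 <1
  x=-6.403: |R|=1.04286 >1
  x=-6.401: |R|=1.04266 >1
Interval (-6.0000, 0).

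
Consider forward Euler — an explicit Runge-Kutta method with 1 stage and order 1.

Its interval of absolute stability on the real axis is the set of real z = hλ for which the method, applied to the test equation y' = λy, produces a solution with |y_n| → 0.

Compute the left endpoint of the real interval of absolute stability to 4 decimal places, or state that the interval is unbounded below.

z* = -2.0000.

Test eqn y'=λy, z=hλ:
  order 1, 1-stage ⇒ R(z)=1+z
  (e.g. R(-1.12)=-0.12000, |R|=0.12000)

Boundary: |R(x)|=1, x<0.
x=-1.12: |R|=0.1200
|R(-2.36)|=1.3600 |R(-2.02)|=1.0200 |R(-0.86)|=0.1400
Bisect:
  x_lo=-2.4050 |R|=1.4050  x_hi=-0.3762 |R|=0.6238
  mid=-1.39057 |R|=0.39057 →hi
  mid=-1.89776 |R|=0.89776 →hi
  mid=-2.15136 |R|=1.15136 →lo
  mid=-2.02456 |R|=1.02456 →lo
  mid=-1.96116 |R|=0.96116 →hi
  mid=-1.99286 |R|=0.99286 →hi
  mid=-2.00871 |R|=1.00871 →lo
  mid=-2.00079 |R|=1.00079 →lo
  ...
  [-2.00005,-1.99992] ⇒ x*=-2.0000
Interval (-2.0000, 0).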